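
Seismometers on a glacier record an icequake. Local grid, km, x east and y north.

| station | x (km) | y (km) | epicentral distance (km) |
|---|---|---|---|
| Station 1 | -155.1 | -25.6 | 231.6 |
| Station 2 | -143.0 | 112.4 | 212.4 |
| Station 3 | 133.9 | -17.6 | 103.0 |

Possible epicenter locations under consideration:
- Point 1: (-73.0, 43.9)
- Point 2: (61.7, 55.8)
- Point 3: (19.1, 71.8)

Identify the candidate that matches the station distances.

For each candidate, compare |candidate − station| to the reported distance:
Point 1: residuals Station 1 124.0, Station 2 114.5, Station 3 112.8 → max 124.0 km
Point 2: residuals Station 1 0.0, Station 2 0.0, Station 3 0.0 → max 0.0 km
Point 3: residuals Station 1 32.0, Station 2 45.3, Station 3 42.5 → max 45.3 km
Only Point 2 has all residuals ≈ 0.

Point 2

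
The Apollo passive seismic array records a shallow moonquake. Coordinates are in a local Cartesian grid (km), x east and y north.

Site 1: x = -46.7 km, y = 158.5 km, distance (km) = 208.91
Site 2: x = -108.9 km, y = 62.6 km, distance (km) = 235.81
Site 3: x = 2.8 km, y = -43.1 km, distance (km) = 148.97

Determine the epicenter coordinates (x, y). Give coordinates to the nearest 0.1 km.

Circle about each station: (x + 46.7)² + (y − 158.5)² = 208.91²; (x + 108.9)² + (y − 62.6)² = 235.81²; (x − 2.8)² + (y + 43.1)² = 148.97².
Subtracting the Site 1 equation from the Site 2 and Site 3 equations removes the quadratic terms:
-124.4 x − 191.8 y = -23488.14
99.0 x − 403.2 y = -3986.36
Solving the 2×2 system: x ≈ 125.9, y ≈ 40.8 km.

125.9 km east, 40.8 km north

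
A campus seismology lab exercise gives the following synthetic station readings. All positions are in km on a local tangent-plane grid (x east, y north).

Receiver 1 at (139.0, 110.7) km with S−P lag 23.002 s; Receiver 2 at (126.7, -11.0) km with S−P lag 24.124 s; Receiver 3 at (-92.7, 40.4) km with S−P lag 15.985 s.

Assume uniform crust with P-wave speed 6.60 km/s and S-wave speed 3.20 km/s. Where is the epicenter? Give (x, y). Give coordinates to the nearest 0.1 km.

Distance from S−P lag: d = Δt · v_P v_S / (v_P − v_S) = Δt · (6.60·3.20)/(6.60−3.20) ≈ 6.2118·Δt.
So d_Receiver 1 = 142.88, d_Receiver 2 = 149.85, d_Receiver 3 = 99.30 km.
Circle about each station: (x − 139.0)² + (y − 110.7)² = 142.88²; (x − 126.7)² + (y + 11.0)² = 149.85²; (x + 92.7)² + (y − 40.4)² = 99.30².
Subtracting pairs of circle equations eliminates x²+y² and gives linear equations (the radical axes):
-24.6 x − 243.4 y = -17441.93
-463.4 x − 140.6 y = -10795.84
Solving the 2×2 system: x ≈ 1.6, y ≈ 71.5 km.

1.6 km east, 71.5 km north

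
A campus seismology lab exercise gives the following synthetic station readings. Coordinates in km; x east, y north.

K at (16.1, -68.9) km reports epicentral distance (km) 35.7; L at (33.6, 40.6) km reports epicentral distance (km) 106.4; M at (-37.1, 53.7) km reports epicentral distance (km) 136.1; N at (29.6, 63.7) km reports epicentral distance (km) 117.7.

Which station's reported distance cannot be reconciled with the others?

L

Solve using three stations at a time. Using K, M, N (subtract circle equations pairwise → linear system) gives (x, y) ≈ (47.9, -52.6).
Distances from that point to each station vs reported:
  K: calculated 35.8 vs reported 35.7 → residual 0.1 km
  L: calculated 94.3 vs reported 106.4 → residual 12.1 km
  M: calculated 136.1 vs reported 136.1 → residual 0.0 km
  N: calculated 117.7 vs reported 117.7 → residual 0.0 km
K, M, N are mutually consistent (residuals ≈ 0); L is off by 12.1 km.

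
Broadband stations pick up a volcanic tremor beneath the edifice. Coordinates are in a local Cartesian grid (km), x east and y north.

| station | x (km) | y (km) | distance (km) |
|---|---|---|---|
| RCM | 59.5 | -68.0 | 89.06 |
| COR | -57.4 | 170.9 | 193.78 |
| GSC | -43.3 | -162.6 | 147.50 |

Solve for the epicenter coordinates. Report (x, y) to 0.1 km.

-14.2 km east, -18.0 km north

Circle about each station: (x − 59.5)² + (y + 68.0)² = 89.06²; (x + 57.4)² + (y − 170.9)² = 193.78²; (x + 43.3)² + (y + 162.6)² = 147.50².
Subtracting the RCM equation from the COR and GSC equations removes the quadratic terms:
-233.8 x + 477.8 y = -5281.68
-205.6 x − 189.2 y = 6324.83
Solving the 2×2 system: x ≈ -14.2, y ≈ -18.0 km.
Check against RCM (with the unrounded x, y): √((x − 59.5)²+(y + 68.0)²) = 89.06 ≈ 89.06 km. ✓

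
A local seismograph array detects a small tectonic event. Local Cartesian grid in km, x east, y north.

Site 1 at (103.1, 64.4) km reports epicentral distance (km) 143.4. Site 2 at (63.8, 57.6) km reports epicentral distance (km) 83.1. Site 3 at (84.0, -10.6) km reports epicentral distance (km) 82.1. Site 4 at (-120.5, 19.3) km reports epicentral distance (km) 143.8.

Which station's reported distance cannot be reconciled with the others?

Site 2

Solve using three stations at a time. Using Site 1, Site 3, Site 4 (subtract circle equations pairwise → linear system) gives (x, y) ≈ (8.8, -43.7).
Distances from that point to each station vs reported:
  Site 1: calculated 143.4 vs reported 143.4 → residual 0.0 km
  Site 2: calculated 115.2 vs reported 83.1 → residual 32.1 km
  Site 3: calculated 82.1 vs reported 82.1 → residual 0.0 km
  Site 4: calculated 143.8 vs reported 143.8 → residual 0.0 km
Site 1, Site 3, Site 4 are mutually consistent (residuals ≈ 0); Site 2 is off by 32.1 km.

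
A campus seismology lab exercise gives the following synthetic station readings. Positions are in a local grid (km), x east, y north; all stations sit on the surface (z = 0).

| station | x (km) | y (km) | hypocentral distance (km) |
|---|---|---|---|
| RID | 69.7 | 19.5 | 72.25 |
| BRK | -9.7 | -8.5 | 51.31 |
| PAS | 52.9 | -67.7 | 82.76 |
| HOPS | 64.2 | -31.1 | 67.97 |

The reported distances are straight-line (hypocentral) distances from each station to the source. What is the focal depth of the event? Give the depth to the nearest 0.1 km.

Each station gives a sphere (x−x_i)² + (y−y_i)² + z² = d_i² (stations at z=0).
Subtracting the RID sphere from BRK and PAS: z² cancels, leaving linear equations in x and y:
-158.8 x − 56.0 y = -2484.65
-33.6 x − 174.4 y = 514.20
Solving: x ≈ 17.902, y ≈ -6.398 km (keep extra digits for the depth step; rounded: 17.9, -6.4).
Then from the RID sphere: z² = 72.25² − (x − 69.7)² − (y − 19.5)² with x = 17.902, y = -6.398, so z ≈ 43.201 ≈ 43.2 km.

z ≈ 43.2 km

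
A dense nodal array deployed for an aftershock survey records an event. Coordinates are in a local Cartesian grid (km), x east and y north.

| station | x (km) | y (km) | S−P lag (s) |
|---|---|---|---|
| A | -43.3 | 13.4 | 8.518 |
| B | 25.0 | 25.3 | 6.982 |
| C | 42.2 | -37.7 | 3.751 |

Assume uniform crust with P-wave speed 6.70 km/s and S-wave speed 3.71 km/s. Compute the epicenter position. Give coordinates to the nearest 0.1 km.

Distance from S−P lag: d = Δt · v_P v_S / (v_P − v_S) = Δt · (6.70·3.71)/(6.70−3.71) ≈ 8.3134·Δt.
So d_A = 70.81, d_B = 58.04, d_C = 31.18 km.
Circle about each station: (x + 43.3)² + (y − 13.4)² = 70.81²; (x − 25.0)² + (y − 25.3)² = 58.04²; (x − 42.2)² + (y + 37.7)² = 31.18².
Subtracting the A equation from the B and C equations removes the quadratic terms:
136.6 x + 23.8 y = 856.05
171.0 x − 102.2 y = 5189.54
Solving the 2×2 system: x ≈ 11.7, y ≈ -31.2 km.
Check against A (with the unrounded x, y): √((x + 43.3)²+(y − 13.4)²) = 70.81 ≈ 70.81 km. ✓

x ≈ 11.7 km, y ≈ -31.2 km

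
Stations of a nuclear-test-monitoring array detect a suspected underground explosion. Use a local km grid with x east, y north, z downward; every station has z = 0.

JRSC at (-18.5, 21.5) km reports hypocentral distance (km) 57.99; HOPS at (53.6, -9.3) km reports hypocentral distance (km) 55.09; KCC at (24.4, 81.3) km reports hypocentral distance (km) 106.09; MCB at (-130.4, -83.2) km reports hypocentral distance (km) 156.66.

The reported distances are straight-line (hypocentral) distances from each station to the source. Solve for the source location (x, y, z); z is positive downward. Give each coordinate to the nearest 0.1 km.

Each station gives a sphere (x−x_i)² + (y−y_i)² + z² = d_i² (stations at z=0).
Subtracting the JRSC sphere from HOPS and KCC: z² cancels, leaving linear equations in x and y:
144.2 x − 61.6 y = 2482.88
85.8 x + 119.6 y = -1491.70
Solving: x ≈ 9.101, y ≈ -19.001 km (keep extra digits for the depth step; rounded: 9.1, -19.0).
Then from the JRSC sphere: z² = 57.99² − (x + 18.5)² − (y − 21.5)² with x = 9.101, y = -19.001, so z ≈ 30.995 ≈ 31.0 km.

(9.1, -19.0, 31.0)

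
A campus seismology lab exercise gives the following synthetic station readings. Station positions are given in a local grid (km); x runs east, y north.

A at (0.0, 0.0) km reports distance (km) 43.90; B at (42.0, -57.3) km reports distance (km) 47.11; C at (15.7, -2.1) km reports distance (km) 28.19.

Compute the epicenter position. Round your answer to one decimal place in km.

Circle about each station: x² + y² = 43.90²; (x − 42.0)² + (y + 57.3)² = 47.11²; (x − 15.7)² + (y + 2.1)² = 28.19².
Subtracting the A equation from the B and C equations removes the quadratic terms:
84.0 x − 114.6 y = 4755.15
31.4 x − 4.2 y = 1383.43
Solving the 2×2 system: x ≈ 42.7, y ≈ -10.2 km.

(42.7, -10.2)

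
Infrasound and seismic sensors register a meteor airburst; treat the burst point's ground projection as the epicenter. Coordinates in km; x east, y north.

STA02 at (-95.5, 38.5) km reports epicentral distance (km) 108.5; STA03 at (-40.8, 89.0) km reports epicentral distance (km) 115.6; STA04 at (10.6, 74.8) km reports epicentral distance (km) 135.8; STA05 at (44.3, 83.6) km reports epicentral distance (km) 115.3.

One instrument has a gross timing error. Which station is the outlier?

STA04

Solve using three stations at a time. Using STA02, STA03, STA05 (subtract circle equations pairwise → linear system) gives (x, y) ≈ (-4.6, -20.8).
Distances from that point to each station vs reported:
  STA02: calculated 108.5 vs reported 108.5 → residual 0.0 km
  STA03: calculated 115.6 vs reported 115.6 → residual 0.0 km
  STA04: calculated 96.8 vs reported 135.8 → residual 39.0 km
  STA05: calculated 115.3 vs reported 115.3 → residual 0.0 km
STA02, STA03, STA05 are mutually consistent (residuals ≈ 0); STA04 is off by 39.0 km.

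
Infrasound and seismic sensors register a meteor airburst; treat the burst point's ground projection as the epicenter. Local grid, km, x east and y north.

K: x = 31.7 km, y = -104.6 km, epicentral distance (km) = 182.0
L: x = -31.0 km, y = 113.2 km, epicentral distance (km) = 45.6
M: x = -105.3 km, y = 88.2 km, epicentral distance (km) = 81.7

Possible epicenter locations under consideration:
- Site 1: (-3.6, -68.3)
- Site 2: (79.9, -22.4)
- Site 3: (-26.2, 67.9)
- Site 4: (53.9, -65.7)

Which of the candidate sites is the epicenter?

Site 3

For each candidate, compare |candidate − station| to the reported distance:
Site 1: residuals K 131.4, L 138.0, M 104.9 → max 138.0 km
Site 2: residuals K 86.7, L 129.6, M 134.0 → max 134.0 km
Site 3: residuals K 0.0, L 0.0, M 0.0 → max 0.0 km
Site 4: residuals K 137.2, L 152.4, M 139.7 → max 152.4 km
Only Site 3 has all residuals ≈ 0.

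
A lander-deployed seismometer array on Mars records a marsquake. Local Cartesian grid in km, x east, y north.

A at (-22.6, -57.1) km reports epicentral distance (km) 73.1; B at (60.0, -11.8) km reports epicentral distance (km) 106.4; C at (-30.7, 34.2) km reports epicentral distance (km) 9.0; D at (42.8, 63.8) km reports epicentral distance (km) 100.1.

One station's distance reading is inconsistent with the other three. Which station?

Solve using three stations at a time. Using A, B, D (subtract circle equations pairwise → linear system) gives (x, y) ≈ (-43.5, 13.0).
Distances from that point to each station vs reported:
  A: calculated 73.2 vs reported 73.1 → residual 0.1 km
  B: calculated 106.4 vs reported 106.4 → residual 0.0 km
  C: calculated 24.8 vs reported 9.0 → residual 15.8 km
  D: calculated 100.1 vs reported 100.1 → residual 0.0 km
A, B, D are mutually consistent (residuals ≈ 0); C is off by 15.8 km.

C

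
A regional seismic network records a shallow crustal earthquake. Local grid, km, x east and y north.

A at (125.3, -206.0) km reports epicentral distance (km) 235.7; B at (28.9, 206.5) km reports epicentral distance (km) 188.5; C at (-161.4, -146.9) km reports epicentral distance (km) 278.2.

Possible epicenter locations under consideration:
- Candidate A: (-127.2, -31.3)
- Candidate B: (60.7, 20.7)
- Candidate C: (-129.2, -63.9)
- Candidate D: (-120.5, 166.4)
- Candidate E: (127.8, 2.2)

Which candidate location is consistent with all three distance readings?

Candidate B

For each candidate, compare |candidate − station| to the reported distance:
Candidate A: residuals A 71.3, B 96.0, C 157.6 → max 157.6 km
Candidate B: residuals A 0.0, B 0.0, C 0.0 → max 0.0 km
Candidate C: residuals A 55.8, B 124.7, C 189.2 → max 189.2 km
Candidate D: residuals A 210.5, B 33.8, C 37.8 → max 210.5 km
Candidate E: residuals A 27.5, B 38.5, C 47.2 → max 47.2 km
Only Candidate B has all residuals ≈ 0.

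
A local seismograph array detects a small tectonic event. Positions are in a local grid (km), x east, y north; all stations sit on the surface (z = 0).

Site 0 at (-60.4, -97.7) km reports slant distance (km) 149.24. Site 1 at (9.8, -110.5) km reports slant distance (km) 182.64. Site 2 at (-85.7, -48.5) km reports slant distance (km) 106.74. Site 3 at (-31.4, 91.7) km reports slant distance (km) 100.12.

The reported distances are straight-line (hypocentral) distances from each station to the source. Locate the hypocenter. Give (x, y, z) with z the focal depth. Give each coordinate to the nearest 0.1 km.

x ≈ -79.0 km, y ≈ 34.4 km, depth ≈ 66.9 km

Each station gives a sphere (x−x_i)² + (y−y_i)² + z² = d_i² (stations at z=0).
Subtracting the Site 0 sphere from Site 1 and Site 2: z² cancels, leaving linear equations in x and y:
140.4 x − 25.6 y = -11971.95
-50.6 x + 98.4 y = 7382.44
Solving: x ≈ -78.998, y ≈ 34.402 km (keep extra digits for the depth step; rounded: -79.0, 34.4).
Then from the Site 0 sphere: z² = 149.24² − (x + 60.4)² − (y + 97.7)² with x = -78.998, y = 34.402, so z ≈ 66.901 ≈ 66.9 km.
Check against Site 3 (with the unrounded solution): distance 100.12 ≈ 100.12 km. ✓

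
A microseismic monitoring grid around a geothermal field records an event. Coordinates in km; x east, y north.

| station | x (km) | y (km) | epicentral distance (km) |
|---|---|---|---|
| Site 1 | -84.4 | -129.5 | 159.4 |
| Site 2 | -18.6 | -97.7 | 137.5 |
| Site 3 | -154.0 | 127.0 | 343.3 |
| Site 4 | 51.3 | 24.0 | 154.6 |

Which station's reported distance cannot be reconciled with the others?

Solve using three stations at a time. Using Site 1, Site 3, Site 4 (subtract circle equations pairwise → linear system) gives (x, y) ≈ (75.0, -128.8).
Distances from that point to each station vs reported:
  Site 1: calculated 159.4 vs reported 159.4 → residual 0.0 km
  Site 2: calculated 98.6 vs reported 137.5 → residual 38.9 km
  Site 3: calculated 343.3 vs reported 343.3 → residual 0.0 km
  Site 4: calculated 154.6 vs reported 154.6 → residual 0.0 km
Site 1, Site 3, Site 4 are mutually consistent (residuals ≈ 0); Site 2 is off by 38.9 km.

Site 2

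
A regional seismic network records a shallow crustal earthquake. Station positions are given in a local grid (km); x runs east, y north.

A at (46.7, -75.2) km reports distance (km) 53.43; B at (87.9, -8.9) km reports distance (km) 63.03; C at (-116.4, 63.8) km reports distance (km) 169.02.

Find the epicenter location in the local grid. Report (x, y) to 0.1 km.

Circle about each station: (x − 46.7)² + (y + 75.2)² = 53.43²; (x − 87.9)² + (y + 8.9)² = 63.03²; (x + 116.4)² + (y − 63.8)² = 169.02².
Subtracting pairs of circle equations eliminates x²+y² and gives linear equations (the radical axes):
82.4 x + 132.6 y = -1148.33
-326.2 x + 278.0 y = -15929.53
Solving the 2×2 system: x ≈ 27.1, y ≈ -25.5 km.

(27.1, -25.5)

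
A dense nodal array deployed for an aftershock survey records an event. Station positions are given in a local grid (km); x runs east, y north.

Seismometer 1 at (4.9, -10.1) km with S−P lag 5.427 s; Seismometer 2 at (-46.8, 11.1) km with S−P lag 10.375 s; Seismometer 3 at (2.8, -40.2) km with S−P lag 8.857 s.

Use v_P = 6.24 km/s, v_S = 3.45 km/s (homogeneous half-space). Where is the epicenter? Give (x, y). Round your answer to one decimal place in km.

32.6 km east, 21.3 km north

Distance from S−P lag: d = Δt · v_P v_S / (v_P − v_S) = Δt · (6.24·3.45)/(6.24−3.45) ≈ 7.7161·Δt.
So d_Seismometer 1 = 41.88, d_Seismometer 2 = 80.05, d_Seismometer 3 = 68.34 km.
Circle about each station: (x − 4.9)² + (y + 10.1)² = 41.88²; (x + 46.8)² + (y − 11.1)² = 80.05²; (x − 2.8)² + (y + 40.2)² = 68.34².
Subtracting the Seismometer 1 equation from the Seismometer 2 and Seismometer 3 equations removes the quadratic terms:
-103.4 x + 42.4 y = -2466.64
-4.2 x − 60.2 y = -1418.56
Solving the 2×2 system: x ≈ 32.6, y ≈ 21.3 km.
Check against Seismometer 1 (with the unrounded x, y): √((x − 4.9)²+(y + 10.1)²) = 41.86 ≈ 41.88 km. ✓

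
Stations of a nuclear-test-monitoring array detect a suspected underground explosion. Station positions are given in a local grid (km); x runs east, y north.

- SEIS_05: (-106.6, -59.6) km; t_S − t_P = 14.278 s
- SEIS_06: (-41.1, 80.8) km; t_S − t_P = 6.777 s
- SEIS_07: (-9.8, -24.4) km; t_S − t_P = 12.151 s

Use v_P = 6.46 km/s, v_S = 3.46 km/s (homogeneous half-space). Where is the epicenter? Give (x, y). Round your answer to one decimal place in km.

Distance from S−P lag: d = Δt · v_P v_S / (v_P − v_S) = Δt · (6.46·3.46)/(6.46−3.46) ≈ 7.4505·Δt.
So d_SEIS_05 = 106.38, d_SEIS_06 = 50.49, d_SEIS_07 = 90.53 km.
Circle about each station: (x + 106.6)² + (y + 59.6)² = 106.38²; (x + 41.1)² + (y − 80.8)² = 50.49²; (x + 9.8)² + (y + 24.4)² = 90.53².
Subtracting the SEIS_05 equation from the SEIS_06 and SEIS_07 equations removes the quadratic terms:
131.0 x + 280.8 y = 2069.59
193.6 x + 70.4 y = -11103.30
Solving the 2×2 system: x ≈ -72.3, y ≈ 41.1 km.

(-72.3, 41.1)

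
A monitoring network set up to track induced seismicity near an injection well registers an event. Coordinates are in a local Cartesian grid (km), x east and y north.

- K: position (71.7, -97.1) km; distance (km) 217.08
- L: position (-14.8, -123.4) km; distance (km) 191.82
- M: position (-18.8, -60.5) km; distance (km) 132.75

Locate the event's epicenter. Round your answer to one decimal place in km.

(-81.9, 56.3)

Circle about each station: (x − 71.7)² + (y + 97.1)² = 217.08²; (x + 14.8)² + (y + 123.4)² = 191.82²; (x + 18.8)² + (y + 60.5)² = 132.75².
Subtracting pairs of circle equations eliminates x²+y² and gives linear equations (the radical axes):
-173.0 x − 52.6 y = 11206.11
-181.0 x + 73.2 y = 18945.55
Solving the 2×2 system: x ≈ -81.9, y ≈ 56.3 km.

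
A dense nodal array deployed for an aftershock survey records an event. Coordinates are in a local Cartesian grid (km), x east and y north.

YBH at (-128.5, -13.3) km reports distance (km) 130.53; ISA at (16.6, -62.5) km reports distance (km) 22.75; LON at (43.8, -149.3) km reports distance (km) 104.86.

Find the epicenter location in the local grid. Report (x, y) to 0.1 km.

Circle about each station: (x + 128.5)² + (y + 13.3)² = 130.53²; (x − 16.6)² + (y + 62.5)² = 22.75²; (x − 43.8)² + (y + 149.3)² = 104.86².
Subtracting the YBH equation from the ISA and LON equations removes the quadratic terms:
290.2 x − 98.4 y = 4013.19
344.6 x − 272.0 y = 13562.25
Solving the 2×2 system: x ≈ -5.4, y ≈ -56.7 km.

x ≈ -5.4 km, y ≈ -56.7 km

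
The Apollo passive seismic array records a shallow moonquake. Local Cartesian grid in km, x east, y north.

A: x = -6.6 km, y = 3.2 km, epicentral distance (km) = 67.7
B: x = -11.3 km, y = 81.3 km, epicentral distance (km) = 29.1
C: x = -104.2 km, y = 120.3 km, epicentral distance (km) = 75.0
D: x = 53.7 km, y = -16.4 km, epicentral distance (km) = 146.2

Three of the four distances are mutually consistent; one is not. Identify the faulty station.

Solve using three stations at a time. Using B, C, D (subtract circle equations pairwise → linear system) gives (x, y) ≈ (-31.3, 102.6).
Distances from that point to each station vs reported:
  A: calculated 102.4 vs reported 67.7 → residual 34.7 km
  B: calculated 29.2 vs reported 29.1 → residual 0.1 km
  C: calculated 75.0 vs reported 75.0 → residual 0.0 km
  D: calculated 146.2 vs reported 146.2 → residual 0.0 km
B, C, D are mutually consistent (residuals ≈ 0); A is off by 34.7 km.

A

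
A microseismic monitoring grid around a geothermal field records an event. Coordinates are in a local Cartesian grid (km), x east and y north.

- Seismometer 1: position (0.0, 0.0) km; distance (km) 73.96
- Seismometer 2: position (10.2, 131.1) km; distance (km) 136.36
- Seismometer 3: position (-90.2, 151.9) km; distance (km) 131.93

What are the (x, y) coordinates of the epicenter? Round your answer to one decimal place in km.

Circle about each station: x² + y² = 73.96²; (x − 10.2)² + (y − 131.1)² = 136.36²; (x + 90.2)² + (y − 151.9)² = 131.93².
Subtracting the Seismometer 1 equation from the Seismometer 2 and Seismometer 3 equations removes the quadratic terms:
20.4 x + 262.2 y = 4167.28
-180.4 x + 303.8 y = 19274.21
Solving the 2×2 system: x ≈ -70.8, y ≈ 21.4 km.
Check against Seismometer 1 (with the unrounded x, y): √(x²+y²) = 73.96 ≈ 73.96 km. ✓

(-70.8, 21.4)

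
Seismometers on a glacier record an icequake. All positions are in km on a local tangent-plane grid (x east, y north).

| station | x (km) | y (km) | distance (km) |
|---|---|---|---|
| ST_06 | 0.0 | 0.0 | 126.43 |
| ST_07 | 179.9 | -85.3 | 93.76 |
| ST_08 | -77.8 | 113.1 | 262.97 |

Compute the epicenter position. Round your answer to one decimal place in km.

Circle about each station: x² + y² = 126.43²; (x − 179.9)² + (y + 85.3)² = 93.76²; (x + 77.8)² + (y − 113.1)² = 262.97².
Subtracting pairs of circle equations eliminates x²+y² and gives linear equations (the radical axes):
359.8 x − 170.6 y = 46833.71
-155.6 x + 226.2 y = -34324.23
Solving the 2×2 system: x ≈ 86.4, y ≈ -92.3 km.
Check against ST_06 (with the unrounded x, y): √(x²+y²) = 126.43 ≈ 126.43 km. ✓

(86.4, -92.3)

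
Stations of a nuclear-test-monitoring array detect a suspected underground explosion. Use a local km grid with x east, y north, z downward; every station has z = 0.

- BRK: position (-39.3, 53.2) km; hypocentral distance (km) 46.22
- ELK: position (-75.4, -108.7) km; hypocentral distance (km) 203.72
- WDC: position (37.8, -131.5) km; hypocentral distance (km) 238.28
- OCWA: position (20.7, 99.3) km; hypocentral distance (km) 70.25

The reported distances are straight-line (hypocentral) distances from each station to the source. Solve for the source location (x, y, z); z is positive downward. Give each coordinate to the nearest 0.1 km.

Each station gives a sphere (x−x_i)² + (y−y_i)² + z² = d_i² (stations at z=0).
Subtracting the BRK sphere from ELK and WDC: z² cancels, leaving linear equations in x and y:
-72.2 x − 323.8 y = -26239.43
154.2 x − 369.4 y = -40294.71
Solving: x ≈ -43.793, y ≈ 90.801 km (keep extra digits for the depth step; rounded: -43.8, 90.8).
Then from the BRK sphere: z² = 46.22² − (x + 39.3)² − (y − 53.2)² with x = -43.793, y = 90.801, so z ≈ 26.500 ≈ 26.5 km.

(-43.8, 90.8, 26.5)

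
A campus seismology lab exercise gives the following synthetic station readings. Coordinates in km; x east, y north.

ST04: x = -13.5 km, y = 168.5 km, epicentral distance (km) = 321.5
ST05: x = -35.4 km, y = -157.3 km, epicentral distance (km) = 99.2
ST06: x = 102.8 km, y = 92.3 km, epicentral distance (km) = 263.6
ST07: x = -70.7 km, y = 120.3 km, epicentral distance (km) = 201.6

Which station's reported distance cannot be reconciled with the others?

ST04

Solve using three stations at a time. Using ST05, ST06, ST07 (subtract circle equations pairwise → linear system) gives (x, y) ≈ (-97.1, -79.6).
Distances from that point to each station vs reported:
  ST04: calculated 261.8 vs reported 321.5 → residual 59.7 km
  ST05: calculated 99.2 vs reported 99.2 → residual 0.0 km
  ST06: calculated 263.6 vs reported 263.6 → residual 0.0 km
  ST07: calculated 201.6 vs reported 201.6 → residual 0.0 km
ST05, ST06, ST07 are mutually consistent (residuals ≈ 0); ST04 is off by 59.7 km.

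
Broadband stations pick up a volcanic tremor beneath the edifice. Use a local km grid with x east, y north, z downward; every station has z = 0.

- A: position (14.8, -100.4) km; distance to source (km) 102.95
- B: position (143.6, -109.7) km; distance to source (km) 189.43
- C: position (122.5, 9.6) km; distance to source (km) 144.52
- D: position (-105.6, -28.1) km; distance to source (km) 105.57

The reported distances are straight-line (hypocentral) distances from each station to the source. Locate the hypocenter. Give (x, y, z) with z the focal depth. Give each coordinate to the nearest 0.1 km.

Each station gives a sphere (x−x_i)² + (y−y_i)² + z² = d_i² (stations at z=0).
Subtracting the A sphere from B and C: z² cancels, leaving linear equations in x and y:
257.6 x − 18.6 y = -2929.17
215.4 x + 220.0 y = -5488.12
Solving: x ≈ -12.303, y ≈ -12.901 km (keep extra digits for the depth step; rounded: -12.3, -12.9).
Then from the A sphere: z² = 102.95² − (x − 14.8)² − (y + 100.4)² with x = -12.303, y = -12.901, so z ≈ 46.990 ≈ 47.0 km.

x ≈ -12.3 km, y ≈ -12.9 km, depth ≈ 47.0 km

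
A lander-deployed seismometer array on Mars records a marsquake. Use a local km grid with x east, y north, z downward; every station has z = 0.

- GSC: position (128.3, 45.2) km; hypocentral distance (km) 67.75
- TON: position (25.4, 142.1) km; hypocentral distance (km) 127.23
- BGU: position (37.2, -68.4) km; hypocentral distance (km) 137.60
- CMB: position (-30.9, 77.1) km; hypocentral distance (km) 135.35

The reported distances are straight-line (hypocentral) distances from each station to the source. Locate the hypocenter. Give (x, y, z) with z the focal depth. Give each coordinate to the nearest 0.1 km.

Each station gives a sphere (x−x_i)² + (y−y_i)² + z² = d_i² (stations at z=0).
Subtracting the GSC sphere from TON and BGU: z² cancels, leaving linear equations in x and y:
-205.8 x + 193.8 y = -9263.77
-182.2 x − 227.2 y = -26785.23
Solving: x ≈ 88.898, y ≈ 46.602 km (keep extra digits for the depth step; rounded: 88.9, 46.6).
Then from the GSC sphere: z² = 67.75² − (x − 128.3)² − (y − 45.2)² with x = 88.898, y = 46.602, so z ≈ 55.096 ≈ 55.1 km.

x ≈ 88.9 km, y ≈ 46.6 km, depth ≈ 55.1 km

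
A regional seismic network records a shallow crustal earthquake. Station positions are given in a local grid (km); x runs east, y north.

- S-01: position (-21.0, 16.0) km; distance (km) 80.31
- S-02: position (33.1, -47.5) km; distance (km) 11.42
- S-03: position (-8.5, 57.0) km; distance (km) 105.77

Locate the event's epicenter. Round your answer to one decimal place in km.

(38.8, -37.6)

Circle about each station: (x + 21.0)² + (y − 16.0)² = 80.31²; (x − 33.1)² + (y + 47.5)² = 11.42²; (x + 8.5)² + (y − 57.0)² = 105.77².
Subtracting the S-01 equation from the S-02 and S-03 equations removes the quadratic terms:
108.2 x − 127.0 y = 8974.14
25.0 x + 82.0 y = -2113.35
Solving the 2×2 system: x ≈ 38.8, y ≈ -37.6 km.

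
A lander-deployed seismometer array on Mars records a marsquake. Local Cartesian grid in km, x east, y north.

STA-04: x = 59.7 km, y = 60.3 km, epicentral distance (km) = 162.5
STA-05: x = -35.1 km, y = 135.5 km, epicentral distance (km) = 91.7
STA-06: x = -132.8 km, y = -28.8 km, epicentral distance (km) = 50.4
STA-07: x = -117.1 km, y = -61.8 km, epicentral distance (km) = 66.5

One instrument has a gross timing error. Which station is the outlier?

Solve using three stations at a time. Using STA-04, STA-06, STA-07 (subtract circle equations pairwise → linear system) gives (x, y) ≈ (-91.0, -0.6).
Distances from that point to each station vs reported:
  STA-04: calculated 162.5 vs reported 162.5 → residual 0.0 km
  STA-05: calculated 147.1 vs reported 91.7 → residual 55.4 km
  STA-06: calculated 50.4 vs reported 50.4 → residual 0.0 km
  STA-07: calculated 66.5 vs reported 66.5 → residual 0.0 km
STA-04, STA-06, STA-07 are mutually consistent (residuals ≈ 0); STA-05 is off by 55.4 km.

STA-05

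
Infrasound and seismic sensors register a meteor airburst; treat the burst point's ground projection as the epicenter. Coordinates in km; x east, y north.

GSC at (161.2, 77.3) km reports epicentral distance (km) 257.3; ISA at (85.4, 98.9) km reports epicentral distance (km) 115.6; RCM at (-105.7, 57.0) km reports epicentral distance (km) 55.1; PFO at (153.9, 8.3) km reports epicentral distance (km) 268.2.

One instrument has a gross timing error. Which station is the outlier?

ISA

Solve using three stations at a time. Using GSC, RCM, PFO (subtract circle equations pairwise → linear system) gives (x, y) ≈ (-93.9, 110.9).
Distances from that point to each station vs reported:
  GSC: calculated 257.3 vs reported 257.3 → residual 0.0 km
  ISA: calculated 179.7 vs reported 115.6 → residual 64.1 km
  RCM: calculated 55.2 vs reported 55.1 → residual 0.1 km
  PFO: calculated 268.2 vs reported 268.2 → residual 0.0 km
GSC, RCM, PFO are mutually consistent (residuals ≈ 0); ISA is off by 64.1 km.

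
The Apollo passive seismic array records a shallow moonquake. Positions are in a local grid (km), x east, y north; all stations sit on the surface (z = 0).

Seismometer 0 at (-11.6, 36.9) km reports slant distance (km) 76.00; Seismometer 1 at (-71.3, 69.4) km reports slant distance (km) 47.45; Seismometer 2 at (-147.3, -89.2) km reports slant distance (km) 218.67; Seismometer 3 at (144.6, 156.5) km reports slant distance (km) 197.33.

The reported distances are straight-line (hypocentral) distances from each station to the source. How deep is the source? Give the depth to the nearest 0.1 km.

Each station gives a sphere (x−x_i)² + (y−y_i)² + z² = d_i² (stations at z=0).
Subtracting the Seismometer 0 sphere from Seismometer 1 and Seismometer 2: z² cancels, leaving linear equations in x and y:
-119.4 x + 65.0 y = 11928.38
-271.4 x − 252.2 y = -13882.81
Solving: x ≈ -44.100, y ≈ 102.505 km (keep extra digits for the depth step; rounded: -44.1, 102.5).
Then from the Seismometer 0 sphere: z² = 76.00² − (x + 11.6)² − (y − 36.9)² with x = -44.100, y = 102.505, so z ≈ 20.390 ≈ 20.4 km.

depth ≈ 20.4 km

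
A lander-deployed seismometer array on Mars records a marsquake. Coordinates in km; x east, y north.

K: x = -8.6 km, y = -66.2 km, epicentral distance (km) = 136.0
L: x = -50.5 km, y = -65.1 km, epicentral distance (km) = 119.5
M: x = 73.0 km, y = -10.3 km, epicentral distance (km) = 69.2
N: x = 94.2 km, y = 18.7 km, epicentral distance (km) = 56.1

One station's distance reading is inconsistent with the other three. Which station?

Solve using three stations at a time. Using K, M, N (subtract circle equations pairwise → linear system) gives (x, y) ≈ (51.8, 55.7).
Distances from that point to each station vs reported:
  K: calculated 136.1 vs reported 136.0 → residual 0.1 km
  L: calculated 158.3 vs reported 119.5 → residual 38.8 km
  M: calculated 69.4 vs reported 69.2 → residual 0.2 km
  N: calculated 56.3 vs reported 56.1 → residual 0.2 km
K, M, N are mutually consistent (residuals ≈ 0); L is off by 38.8 km.

L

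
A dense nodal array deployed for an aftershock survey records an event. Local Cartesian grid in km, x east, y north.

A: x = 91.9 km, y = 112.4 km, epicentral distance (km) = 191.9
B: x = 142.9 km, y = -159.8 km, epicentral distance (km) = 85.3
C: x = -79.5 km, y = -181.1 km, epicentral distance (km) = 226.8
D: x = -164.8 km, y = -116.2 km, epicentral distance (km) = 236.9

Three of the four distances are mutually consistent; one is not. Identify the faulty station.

Solve using three stations at a time. Using A, B, C (subtract circle equations pairwise → linear system) gives (x, y) ≈ (122.0, -77.1).
Distances from that point to each station vs reported:
  A: calculated 191.9 vs reported 191.9 → residual 0.0 km
  B: calculated 85.3 vs reported 85.3 → residual 0.0 km
  C: calculated 226.8 vs reported 226.8 → residual 0.0 km
  D: calculated 289.5 vs reported 236.9 → residual 52.6 km
A, B, C are mutually consistent (residuals ≈ 0); D is off by 52.6 km.

D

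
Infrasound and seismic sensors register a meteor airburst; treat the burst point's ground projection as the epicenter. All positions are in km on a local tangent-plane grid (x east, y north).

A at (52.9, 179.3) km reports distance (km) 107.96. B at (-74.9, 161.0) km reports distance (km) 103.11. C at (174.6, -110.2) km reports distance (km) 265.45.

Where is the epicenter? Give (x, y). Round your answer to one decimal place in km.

x ≈ -3.1 km, y ≈ 87.0 km

Circle about each station: (x − 52.9)² + (y − 179.3)² = 107.96²; (x + 74.9)² + (y − 161.0)² = 103.11²; (x − 174.6)² + (y + 110.2)² = 265.45².
Subtracting the A equation from the B and C equations removes the quadratic terms:
-255.6 x − 36.6 y = -2392.20
243.4 x − 579.0 y = -51126.04
Solving the 2×2 system: x ≈ -3.1, y ≈ 87.0 km.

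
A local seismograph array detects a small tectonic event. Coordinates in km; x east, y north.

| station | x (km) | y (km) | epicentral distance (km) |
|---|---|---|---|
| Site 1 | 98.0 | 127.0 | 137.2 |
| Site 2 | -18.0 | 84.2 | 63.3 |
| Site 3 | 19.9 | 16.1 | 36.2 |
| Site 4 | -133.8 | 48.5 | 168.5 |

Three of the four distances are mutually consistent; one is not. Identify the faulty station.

Site 1

Solve using three stations at a time. Using Site 2, Site 3, Site 4 (subtract circle equations pairwise → linear system) gives (x, y) ≈ (34.7, 49.1).
Distances from that point to each station vs reported:
  Site 1: calculated 100.4 vs reported 137.2 → residual 36.8 km
  Site 2: calculated 63.3 vs reported 63.3 → residual 0.0 km
  Site 3: calculated 36.2 vs reported 36.2 → residual 0.0 km
  Site 4: calculated 168.5 vs reported 168.5 → residual 0.0 km
Site 2, Site 3, Site 4 are mutually consistent (residuals ≈ 0); Site 1 is off by 36.8 km.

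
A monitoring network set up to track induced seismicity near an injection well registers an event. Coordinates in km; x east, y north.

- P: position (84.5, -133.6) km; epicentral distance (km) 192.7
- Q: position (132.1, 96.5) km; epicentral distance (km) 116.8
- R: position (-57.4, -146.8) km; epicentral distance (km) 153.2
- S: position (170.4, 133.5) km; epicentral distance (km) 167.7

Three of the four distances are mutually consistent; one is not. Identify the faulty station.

Solve using three stations at a time. Using P, Q, S (subtract circle equations pairwise → linear system) gives (x, y) ≈ (25.3, 49.7).
Distances from that point to each station vs reported:
  P: calculated 192.6 vs reported 192.7 → residual 0.1 km
  Q: calculated 116.6 vs reported 116.8 → residual 0.2 km
  R: calculated 213.2 vs reported 153.2 → residual 60.0 km
  S: calculated 167.6 vs reported 167.7 → residual 0.1 km
P, Q, S are mutually consistent (residuals ≈ 0); R is off by 60.0 km.

R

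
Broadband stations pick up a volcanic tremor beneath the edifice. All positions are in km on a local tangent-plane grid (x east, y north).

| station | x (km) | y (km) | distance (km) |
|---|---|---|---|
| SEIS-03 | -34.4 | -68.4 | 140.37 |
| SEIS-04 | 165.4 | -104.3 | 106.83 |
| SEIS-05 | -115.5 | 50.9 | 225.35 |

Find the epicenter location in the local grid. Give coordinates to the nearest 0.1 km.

Circle about each station: (x + 34.4)² + (y + 68.4)² = 140.37²; (x − 165.4)² + (y + 104.3)² = 106.83²; (x + 115.5)² + (y − 50.9)² = 225.35².
Subtracting the SEIS-03 equation from the SEIS-04 and SEIS-05 equations removes the quadratic terms:
399.6 x − 71.8 y = 40664.82
-162.2 x + 238.6 y = -21009.75
Solving the 2×2 system: x ≈ 97.9, y ≈ -21.5 km.

x ≈ 97.9 km, y ≈ -21.5 km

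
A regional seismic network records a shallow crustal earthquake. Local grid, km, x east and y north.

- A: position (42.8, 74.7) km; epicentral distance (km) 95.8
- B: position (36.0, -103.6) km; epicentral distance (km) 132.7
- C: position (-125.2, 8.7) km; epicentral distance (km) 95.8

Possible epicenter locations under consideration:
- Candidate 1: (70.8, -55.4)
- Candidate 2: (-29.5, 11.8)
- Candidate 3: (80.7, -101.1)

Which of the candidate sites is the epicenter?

For each candidate, compare |candidate − station| to the reported distance:
Candidate 1: residuals A 37.3, B 73.3, C 110.4 → max 110.4 km
Candidate 2: residuals A 0.0, B 0.0, C 0.0 → max 0.0 km
Candidate 3: residuals A 84.0, B 87.9, C 137.5 → max 137.5 km
Only Candidate 2 has all residuals ≈ 0.

Candidate 2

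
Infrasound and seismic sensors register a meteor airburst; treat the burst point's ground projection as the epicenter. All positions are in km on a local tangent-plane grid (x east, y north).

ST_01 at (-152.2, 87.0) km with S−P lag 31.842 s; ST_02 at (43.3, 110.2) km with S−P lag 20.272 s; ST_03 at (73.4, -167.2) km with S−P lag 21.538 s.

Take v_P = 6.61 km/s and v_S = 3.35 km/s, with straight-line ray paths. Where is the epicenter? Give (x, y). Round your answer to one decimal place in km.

x ≈ 31.6 km, y ≈ -27.0 km

Distance from S−P lag: d = Δt · v_P v_S / (v_P − v_S) = Δt · (6.61·3.35)/(6.61−3.35) ≈ 6.7925·Δt.
So d_ST_01 = 216.29, d_ST_02 = 137.70, d_ST_03 = 146.30 km.
Circle about each station: (x + 152.2)² + (y − 87.0)² = 216.29²; (x − 43.3)² + (y − 110.2)² = 137.70²; (x − 73.4)² + (y + 167.2)² = 146.30².
Subtracting the ST_01 equation from the ST_02 and ST_03 equations removes the quadratic terms:
391.0 x + 46.4 y = 11105.16
451.2 x − 508.4 y = 27987.23
Solving the 2×2 system: x ≈ 31.6, y ≈ -27.0 km.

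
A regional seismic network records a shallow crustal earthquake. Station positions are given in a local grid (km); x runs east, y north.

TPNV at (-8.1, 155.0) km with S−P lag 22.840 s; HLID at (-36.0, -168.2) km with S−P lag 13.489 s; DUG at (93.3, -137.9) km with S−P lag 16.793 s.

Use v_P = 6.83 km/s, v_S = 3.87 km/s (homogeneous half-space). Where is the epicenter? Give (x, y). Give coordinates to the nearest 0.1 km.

(-26.8, -48.1)

Distance from S−P lag: d = Δt · v_P v_S / (v_P − v_S) = Δt · (6.83·3.87)/(6.83−3.87) ≈ 8.9298·Δt.
So d_TPNV = 203.96, d_HLID = 120.45, d_DUG = 149.96 km.
Circle about each station: (x + 8.1)² + (y − 155.0)² = 203.96²; (x + 36.0)² + (y + 168.2)² = 120.45²; (x − 93.3)² + (y + 137.9)² = 149.96².
Subtracting the TPNV equation from the HLID and DUG equations removes the quadratic terms:
-55.8 x − 646.4 y = 32588.11
202.8 x − 585.8 y = 22742.37
Solving the 2×2 system: x ≈ -26.8, y ≈ -48.1 km.
Check against TPNV (with the unrounded x, y): √((x + 8.1)²+(y − 155.0)²) = 203.96 ≈ 203.96 km. ✓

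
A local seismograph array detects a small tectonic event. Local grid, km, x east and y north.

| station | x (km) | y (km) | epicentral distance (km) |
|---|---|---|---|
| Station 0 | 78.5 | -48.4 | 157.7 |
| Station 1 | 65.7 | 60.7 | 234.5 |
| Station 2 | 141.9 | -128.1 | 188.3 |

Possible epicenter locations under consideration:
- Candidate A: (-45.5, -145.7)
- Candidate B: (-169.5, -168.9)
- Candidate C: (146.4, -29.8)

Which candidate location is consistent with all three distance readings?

Candidate A

For each candidate, compare |candidate − station| to the reported distance:
Candidate A: residuals Station 0 0.1, Station 1 0.1, Station 2 0.1 → max 0.1 km
Candidate B: residuals Station 0 118.0, Station 1 94.2, Station 2 125.8 → max 125.8 km
Candidate C: residuals Station 0 87.3, Station 1 113.2, Station 2 89.9 → max 113.2 km
Only Candidate A has all residuals ≈ 0.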